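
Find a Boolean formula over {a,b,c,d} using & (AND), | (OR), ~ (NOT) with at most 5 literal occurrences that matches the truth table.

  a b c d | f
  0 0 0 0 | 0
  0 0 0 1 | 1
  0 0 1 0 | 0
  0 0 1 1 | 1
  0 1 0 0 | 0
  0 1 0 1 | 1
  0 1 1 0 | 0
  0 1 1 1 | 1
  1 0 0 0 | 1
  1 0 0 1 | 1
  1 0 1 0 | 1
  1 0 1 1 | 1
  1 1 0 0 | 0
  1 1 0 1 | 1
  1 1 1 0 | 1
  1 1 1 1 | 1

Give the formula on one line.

(d | (a & (~b | c)))

  ~b = 1111000011110000
  (~b | c) = 1111001111110011
  (a & (~b | c)) = 0000000011110011
  (d | (a & (~b | c))) = 0101010111110111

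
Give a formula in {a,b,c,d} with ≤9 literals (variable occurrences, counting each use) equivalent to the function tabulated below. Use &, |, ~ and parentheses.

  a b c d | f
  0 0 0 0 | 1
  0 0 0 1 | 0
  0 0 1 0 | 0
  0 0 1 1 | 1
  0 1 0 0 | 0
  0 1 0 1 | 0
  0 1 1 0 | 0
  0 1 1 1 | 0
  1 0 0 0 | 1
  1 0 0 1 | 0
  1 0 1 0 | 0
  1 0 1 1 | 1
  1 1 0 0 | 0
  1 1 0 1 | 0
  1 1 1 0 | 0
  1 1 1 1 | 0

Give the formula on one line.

  ~c = 1100110011001100
  (d | ~c) = 1101110111011101
  ~b = 1111000011110000
  ((d | ~c) & ~b) = 1101000011010000
  ~d = 1010101010101010
  (d & c) = 0001000100010001
  (~d | (d & c)) = 1011101110111011
  (((d | ~c) & ~b) & (~d | (d & c))) = 1001000010010000

(((d | ~c) & ~b) & (~d | (d & c)))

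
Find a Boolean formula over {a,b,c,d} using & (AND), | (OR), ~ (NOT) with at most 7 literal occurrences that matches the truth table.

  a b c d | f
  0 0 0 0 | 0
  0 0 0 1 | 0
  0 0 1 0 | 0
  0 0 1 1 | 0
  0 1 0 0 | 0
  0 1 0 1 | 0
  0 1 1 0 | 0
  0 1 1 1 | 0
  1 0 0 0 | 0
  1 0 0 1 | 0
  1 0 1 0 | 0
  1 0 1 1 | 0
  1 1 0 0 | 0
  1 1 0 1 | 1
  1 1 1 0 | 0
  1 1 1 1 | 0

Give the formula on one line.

  (b & a) = 0000000000001111
  ~c = 1100110011001100
  ((b & a) & ~c) = 0000000000001100
  (d & ((b & a) & ~c)) = 0000000000000100

(d & ((b & a) & ~c))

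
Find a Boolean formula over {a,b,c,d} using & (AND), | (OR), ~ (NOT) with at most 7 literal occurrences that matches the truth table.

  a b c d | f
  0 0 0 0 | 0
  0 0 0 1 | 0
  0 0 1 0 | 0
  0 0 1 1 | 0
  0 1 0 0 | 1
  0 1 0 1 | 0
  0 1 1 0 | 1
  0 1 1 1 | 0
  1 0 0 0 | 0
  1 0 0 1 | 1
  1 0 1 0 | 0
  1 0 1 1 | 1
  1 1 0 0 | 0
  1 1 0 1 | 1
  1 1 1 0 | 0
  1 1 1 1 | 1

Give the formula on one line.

(((b & ~d) & ~a) | (a & d))

  ~d = 1010101010101010
  (b & ~d) = 0000101000001010
  ~a = 1111111100000000
  ((b & ~d) & ~a) = 0000101000000000
  (a & d) = 0000000001010101
  (((b & ~d) & ~a) | (a & d)) = 0000101001010101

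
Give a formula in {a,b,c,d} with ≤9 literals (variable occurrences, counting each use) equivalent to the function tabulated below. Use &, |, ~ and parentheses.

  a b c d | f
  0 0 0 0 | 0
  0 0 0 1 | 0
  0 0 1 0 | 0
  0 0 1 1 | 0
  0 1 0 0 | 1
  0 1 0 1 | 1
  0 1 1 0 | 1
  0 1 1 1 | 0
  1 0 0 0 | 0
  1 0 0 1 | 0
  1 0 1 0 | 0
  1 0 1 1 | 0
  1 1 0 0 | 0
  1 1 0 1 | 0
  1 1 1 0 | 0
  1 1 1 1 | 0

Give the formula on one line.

  ~c = 1100110011001100
  ~d = 1010101010101010
  (~c | ~d) = 1110111011101110
  ~a = 1111111100000000
  ((~c | ~d) & ~a) = 1110111000000000
  ~b = 1111000011110000
  (a | ~b) = 1111000011111111
  ((a | ~b) & ~a) = 1111000000000000
  (((~c | ~d) & ~a) | ((a | ~b) & ~a)) = 1111111000000000
  (d & a) = 0000000001010101
  (b | (d & a)) = 0000111101011111
  ((((~c | ~d) & ~a) | ((a | ~b) & ~a)) & (b | (d & a))) = 0000111000000000

((((~c | ~d) & ~a) | ((a | ~b) & ~a)) & (b | (d & a)))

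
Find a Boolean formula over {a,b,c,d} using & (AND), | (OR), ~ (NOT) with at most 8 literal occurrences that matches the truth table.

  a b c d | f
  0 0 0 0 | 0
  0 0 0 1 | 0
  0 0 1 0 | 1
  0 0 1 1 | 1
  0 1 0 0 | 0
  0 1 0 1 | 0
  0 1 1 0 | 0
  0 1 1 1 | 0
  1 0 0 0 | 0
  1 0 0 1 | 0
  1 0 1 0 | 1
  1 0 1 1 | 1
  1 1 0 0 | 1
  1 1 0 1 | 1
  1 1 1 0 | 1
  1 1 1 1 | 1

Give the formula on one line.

  ~c = 1100110011001100
  (~c & b) = 0000110000001100
  (c | (~c & b)) = 0011111100111111
  ~b = 1111000011110000
  (~b | a) = 1111000011111111
  ((c | (~c & b)) & (~b | a)) = 0011000000111111

((c | (~c & b)) & (~b | a))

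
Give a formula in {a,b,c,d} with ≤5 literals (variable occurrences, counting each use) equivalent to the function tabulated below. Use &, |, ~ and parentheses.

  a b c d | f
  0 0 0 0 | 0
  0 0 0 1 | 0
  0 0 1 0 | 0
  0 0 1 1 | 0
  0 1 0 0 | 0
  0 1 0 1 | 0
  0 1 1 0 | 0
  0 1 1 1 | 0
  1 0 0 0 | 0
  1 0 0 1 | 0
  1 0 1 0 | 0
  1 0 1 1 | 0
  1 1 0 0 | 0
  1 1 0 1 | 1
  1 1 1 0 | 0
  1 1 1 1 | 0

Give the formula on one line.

((a & (d | c)) & (~c & b))

  (d | c) = 0111011101110111
  (a & (d | c)) = 0000000001110111
  ~c = 1100110011001100
  (~c & b) = 0000110000001100
  ((a & (d | c)) & (~c & b)) = 0000000000000100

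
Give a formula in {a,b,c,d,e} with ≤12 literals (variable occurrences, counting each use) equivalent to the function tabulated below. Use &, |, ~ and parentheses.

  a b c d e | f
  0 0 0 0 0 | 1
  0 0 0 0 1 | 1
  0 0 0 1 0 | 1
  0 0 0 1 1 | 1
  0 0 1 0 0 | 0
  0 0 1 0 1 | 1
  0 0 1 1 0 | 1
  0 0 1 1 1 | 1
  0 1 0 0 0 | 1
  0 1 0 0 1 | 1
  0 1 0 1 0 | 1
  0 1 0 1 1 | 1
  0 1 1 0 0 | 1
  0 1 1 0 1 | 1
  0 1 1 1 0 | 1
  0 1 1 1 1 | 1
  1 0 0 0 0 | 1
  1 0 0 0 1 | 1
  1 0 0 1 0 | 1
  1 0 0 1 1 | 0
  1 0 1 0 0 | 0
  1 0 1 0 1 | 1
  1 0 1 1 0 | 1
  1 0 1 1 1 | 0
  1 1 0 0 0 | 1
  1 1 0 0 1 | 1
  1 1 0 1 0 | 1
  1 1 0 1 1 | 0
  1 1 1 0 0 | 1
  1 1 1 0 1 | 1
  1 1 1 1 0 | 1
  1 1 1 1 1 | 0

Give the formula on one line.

  ~d = 11001100110011001100110011001100
  ~a = 11111111111111110000000000000000
  ~e = 10101010101010101010101010101010
  (~a | ~e) = 11111111111111111010101010101010
  (~d | (~a | ~e)) = 11111111111111111110111011101110
  (~d & e) = 01000100010001000100010001000100
  ~c = 11110000111100001111000011110000
  (~c | b) = 11110000111111111111000011111111
  ((~d & e) | (~c | b)) = 11110100111111111111010011111111
  (d | b) = 00110011111111110011001111111111
  (((~d & e) | (~c | b)) | (d | b)) = 11110111111111111111011111111111
  ((~d | (~a | ~e)) & (((~d & e) | (~c | b)) | (d | b))) = 11110111111111111110011011101110

((~d | (~a | ~e)) & (((~d & e) | (~c | b)) | (d | b)))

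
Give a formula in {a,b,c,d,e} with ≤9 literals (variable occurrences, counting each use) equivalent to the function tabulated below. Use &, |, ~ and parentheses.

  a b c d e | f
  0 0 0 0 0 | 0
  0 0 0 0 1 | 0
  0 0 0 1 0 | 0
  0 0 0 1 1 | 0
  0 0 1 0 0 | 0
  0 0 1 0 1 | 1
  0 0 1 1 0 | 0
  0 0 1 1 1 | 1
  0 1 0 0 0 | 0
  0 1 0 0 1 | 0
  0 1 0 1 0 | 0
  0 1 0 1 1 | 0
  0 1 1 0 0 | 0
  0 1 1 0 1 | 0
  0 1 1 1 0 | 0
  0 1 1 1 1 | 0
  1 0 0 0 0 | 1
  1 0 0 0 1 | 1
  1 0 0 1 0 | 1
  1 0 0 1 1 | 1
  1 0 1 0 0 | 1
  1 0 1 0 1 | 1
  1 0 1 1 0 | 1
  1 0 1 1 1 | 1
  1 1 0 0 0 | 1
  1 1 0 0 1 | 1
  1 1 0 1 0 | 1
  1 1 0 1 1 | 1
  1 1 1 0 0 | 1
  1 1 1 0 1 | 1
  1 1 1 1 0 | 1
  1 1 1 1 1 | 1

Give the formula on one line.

  ~e = 10101010101010101010101010101010
  ~b = 11111111000000001111111100000000
  (~b & e) = 01010101000000000101010100000000
  (c & (~b & e)) = 00000101000000000000010100000000
  (~e | (c & (~b & e))) = 10101111101010101010111110101010
  ((~e | (c & (~b & e))) | a) = 10101111101010101111111111111111
  (e | a) = 01010101010101011111111111111111
  (((~e | (c & (~b & e))) | a) & (e | a)) = 00000101000000001111111111111111

(((~e | (c & (~b & e))) | a) & (e | a))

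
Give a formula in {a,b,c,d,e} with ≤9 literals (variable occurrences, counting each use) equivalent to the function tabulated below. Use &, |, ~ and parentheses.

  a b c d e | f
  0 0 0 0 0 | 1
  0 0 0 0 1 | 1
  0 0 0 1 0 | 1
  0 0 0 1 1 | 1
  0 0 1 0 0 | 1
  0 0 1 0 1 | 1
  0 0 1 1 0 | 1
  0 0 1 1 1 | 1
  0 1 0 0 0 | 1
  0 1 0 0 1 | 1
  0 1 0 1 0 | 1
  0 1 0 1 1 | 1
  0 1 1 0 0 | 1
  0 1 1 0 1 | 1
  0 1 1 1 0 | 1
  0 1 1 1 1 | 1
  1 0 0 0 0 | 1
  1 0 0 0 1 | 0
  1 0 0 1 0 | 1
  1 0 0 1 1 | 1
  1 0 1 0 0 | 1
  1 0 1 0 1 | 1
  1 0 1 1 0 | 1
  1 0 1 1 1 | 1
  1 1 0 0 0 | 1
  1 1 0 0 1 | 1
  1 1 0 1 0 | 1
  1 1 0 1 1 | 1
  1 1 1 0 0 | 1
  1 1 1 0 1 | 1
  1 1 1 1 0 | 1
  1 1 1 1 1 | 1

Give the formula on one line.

((~e & ~b) | ((~a | (e & c)) | ((~d & (b | c)) | d)))

  ~e = 10101010101010101010101010101010
  ~b = 11111111000000001111111100000000
  (~e & ~b) = 10101010000000001010101000000000
  ~a = 11111111111111110000000000000000
  (e & c) = 00000101000001010000010100000101
  (~a | (e & c)) = 11111111111111110000010100000101
  ~d = 11001100110011001100110011001100
  (b | c) = 00001111111111110000111111111111
  (~d & (b | c)) = 00001100110011000000110011001100
  ((~d & (b | c)) | d) = 00111111111111110011111111111111
  ((~a | (e & c)) | ((~d & (b | c)) | d)) = 11111111111111110011111111111111
  ((~e & ~b) | ((~a | (e & c)) | ((~d & (b | c)) | d))) = 11111111111111111011111111111111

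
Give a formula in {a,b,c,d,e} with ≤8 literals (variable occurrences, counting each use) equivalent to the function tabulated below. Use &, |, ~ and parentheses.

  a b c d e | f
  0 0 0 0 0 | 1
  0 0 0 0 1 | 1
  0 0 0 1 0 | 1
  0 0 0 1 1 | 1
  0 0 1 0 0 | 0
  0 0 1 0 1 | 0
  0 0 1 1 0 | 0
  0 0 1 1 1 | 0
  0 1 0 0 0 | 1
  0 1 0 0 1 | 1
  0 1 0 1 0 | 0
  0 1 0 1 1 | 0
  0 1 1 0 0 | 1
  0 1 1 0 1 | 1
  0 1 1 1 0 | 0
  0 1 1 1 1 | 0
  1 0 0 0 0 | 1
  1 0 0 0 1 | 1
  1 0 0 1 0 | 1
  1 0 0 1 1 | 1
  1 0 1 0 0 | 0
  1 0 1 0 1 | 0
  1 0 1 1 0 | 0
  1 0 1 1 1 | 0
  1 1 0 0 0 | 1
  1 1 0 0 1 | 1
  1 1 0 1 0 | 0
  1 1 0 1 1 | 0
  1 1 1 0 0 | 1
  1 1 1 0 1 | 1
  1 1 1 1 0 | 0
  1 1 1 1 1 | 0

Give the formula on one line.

  ~b = 11111111000000001111111100000000
  ~d = 11001100110011001100110011001100
  (b & ~d) = 00000000110011000000000011001100
  (~b | (b & ~d)) = 11111111110011001111111111001100
  ~c = 11110000111100001111000011110000
  (~c | b) = 11110000111111111111000011111111
  ((~b | (b & ~d)) & (~c | b)) = 11110000110011001111000011001100

((~b | (b & ~d)) & (~c | b))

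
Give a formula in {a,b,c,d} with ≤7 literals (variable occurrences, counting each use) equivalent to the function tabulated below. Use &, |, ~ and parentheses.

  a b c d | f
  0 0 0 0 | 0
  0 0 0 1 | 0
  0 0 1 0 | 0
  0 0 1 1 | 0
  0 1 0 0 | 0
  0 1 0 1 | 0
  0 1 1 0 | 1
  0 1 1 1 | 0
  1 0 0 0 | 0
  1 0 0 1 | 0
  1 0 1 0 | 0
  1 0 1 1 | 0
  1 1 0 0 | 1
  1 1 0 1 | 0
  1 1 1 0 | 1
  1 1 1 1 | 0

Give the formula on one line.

((~d & (a | c)) & b)

  ~d = 1010101010101010
  (a | c) = 0011001111111111
  (~d & (a | c)) = 0010001010101010
  ((~d & (a | c)) & b) = 0000001000001010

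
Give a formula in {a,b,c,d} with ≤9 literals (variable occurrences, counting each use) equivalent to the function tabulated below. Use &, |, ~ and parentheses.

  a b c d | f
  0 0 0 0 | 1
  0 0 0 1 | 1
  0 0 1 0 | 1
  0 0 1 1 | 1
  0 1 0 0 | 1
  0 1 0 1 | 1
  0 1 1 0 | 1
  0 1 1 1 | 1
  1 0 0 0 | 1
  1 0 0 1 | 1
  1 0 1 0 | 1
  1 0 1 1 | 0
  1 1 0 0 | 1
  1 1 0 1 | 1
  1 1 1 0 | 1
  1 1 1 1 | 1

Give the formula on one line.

  ~a = 1111111100000000
  (b | ~a) = 1111111100001111
  ~d = 1010101010101010
  ((b | ~a) | ~d) = 1111111110101111
  (((b | ~a) | ~d) & a) = 0000000010101111
  ((((b | ~a) | ~d) & a) | ~a) = 1111111110101111
  ~c = 1100110011001100
  (~c & a) = 0000000011001100
  ((~c & a) | ~a) = 1111111111001100
  (a & ((~c & a) | ~a)) = 0000000011001100
  (((((b | ~a) | ~d) & a) | ~a) | (a & ((~c & a) | ~a))) = 1111111111101111

(((((b | ~a) | ~d) & a) | ~a) | (a & ((~c & a) | ~a)))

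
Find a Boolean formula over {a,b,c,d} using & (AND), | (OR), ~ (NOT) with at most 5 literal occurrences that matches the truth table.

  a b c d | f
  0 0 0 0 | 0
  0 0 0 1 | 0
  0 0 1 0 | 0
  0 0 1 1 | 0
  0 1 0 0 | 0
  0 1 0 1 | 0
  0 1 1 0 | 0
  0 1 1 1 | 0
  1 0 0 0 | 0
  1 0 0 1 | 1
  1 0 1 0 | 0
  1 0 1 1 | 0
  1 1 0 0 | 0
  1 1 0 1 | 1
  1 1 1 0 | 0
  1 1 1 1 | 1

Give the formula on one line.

((b | (d & ~c)) & (a & d))

  ~c = 1100110011001100
  (d & ~c) = 0100010001000100
  (b | (d & ~c)) = 0100111101001111
  (a & d) = 0000000001010101
  ((b | (d & ~c)) & (a & d)) = 0000000001000101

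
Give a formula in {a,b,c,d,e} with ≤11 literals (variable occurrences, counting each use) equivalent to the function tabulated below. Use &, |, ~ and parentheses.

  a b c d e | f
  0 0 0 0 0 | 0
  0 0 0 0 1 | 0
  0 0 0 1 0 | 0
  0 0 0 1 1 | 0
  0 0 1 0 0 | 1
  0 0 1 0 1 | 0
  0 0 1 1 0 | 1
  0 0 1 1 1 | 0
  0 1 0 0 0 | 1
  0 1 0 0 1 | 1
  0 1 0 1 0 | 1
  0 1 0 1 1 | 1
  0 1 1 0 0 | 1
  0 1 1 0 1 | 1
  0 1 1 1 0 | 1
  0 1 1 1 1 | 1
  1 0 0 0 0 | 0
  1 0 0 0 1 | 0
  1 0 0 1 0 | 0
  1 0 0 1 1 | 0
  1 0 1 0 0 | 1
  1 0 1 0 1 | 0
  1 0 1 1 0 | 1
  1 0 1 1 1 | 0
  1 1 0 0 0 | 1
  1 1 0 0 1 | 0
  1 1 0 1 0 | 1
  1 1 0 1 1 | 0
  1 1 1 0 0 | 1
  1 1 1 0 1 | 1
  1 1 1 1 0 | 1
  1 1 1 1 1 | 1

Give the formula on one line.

  ~e = 10101010101010101010101010101010
  (c & ~e) = 00001010000010100000101000001010
  (c | ~e) = 10101111101011111010111110101111
  ~a = 11111111111111110000000000000000
  (~a | ~e) = 11111111111111111010101010101010
  ~b = 11111111000000001111111100000000
  ((~a | ~e) | ~b) = 11111111111111111111111110101010
  ((c | ~e) | ((~a | ~e) | ~b)) = 11111111111111111111111110101111
  (((c | ~e) | ((~a | ~e) | ~b)) & b) = 00000000111111110000000010101111
  ((c & ~e) | (((c | ~e) | ((~a | ~e) | ~b)) & b)) = 00001010111111110000101010101111

((c & ~e) | (((c | ~e) | ((~a | ~e) | ~b)) & b))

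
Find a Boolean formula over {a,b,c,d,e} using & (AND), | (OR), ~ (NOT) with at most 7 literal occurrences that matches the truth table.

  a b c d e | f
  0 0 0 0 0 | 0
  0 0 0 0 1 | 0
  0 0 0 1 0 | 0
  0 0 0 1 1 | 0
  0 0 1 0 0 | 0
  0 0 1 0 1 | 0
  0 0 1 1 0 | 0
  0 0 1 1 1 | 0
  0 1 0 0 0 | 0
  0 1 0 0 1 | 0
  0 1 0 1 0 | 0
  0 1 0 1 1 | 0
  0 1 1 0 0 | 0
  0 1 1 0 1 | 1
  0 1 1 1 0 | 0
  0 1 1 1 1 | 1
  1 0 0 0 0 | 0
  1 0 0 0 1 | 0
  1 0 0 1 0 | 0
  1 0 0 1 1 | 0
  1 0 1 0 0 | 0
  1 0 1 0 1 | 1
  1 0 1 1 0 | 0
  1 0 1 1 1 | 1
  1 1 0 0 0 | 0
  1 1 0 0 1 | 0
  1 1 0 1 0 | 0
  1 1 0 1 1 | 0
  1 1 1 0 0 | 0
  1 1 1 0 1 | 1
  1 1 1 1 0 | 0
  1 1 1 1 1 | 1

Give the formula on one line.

((((b & ~a) | a) & c) & e)

  ~a = 11111111111111110000000000000000
  (b & ~a) = 00000000111111110000000000000000
  ((b & ~a) | a) = 00000000111111111111111111111111
  (((b & ~a) | a) & c) = 00000000000011110000111100001111
  ((((b & ~a) | a) & c) & e) = 00000000000001010000010100000101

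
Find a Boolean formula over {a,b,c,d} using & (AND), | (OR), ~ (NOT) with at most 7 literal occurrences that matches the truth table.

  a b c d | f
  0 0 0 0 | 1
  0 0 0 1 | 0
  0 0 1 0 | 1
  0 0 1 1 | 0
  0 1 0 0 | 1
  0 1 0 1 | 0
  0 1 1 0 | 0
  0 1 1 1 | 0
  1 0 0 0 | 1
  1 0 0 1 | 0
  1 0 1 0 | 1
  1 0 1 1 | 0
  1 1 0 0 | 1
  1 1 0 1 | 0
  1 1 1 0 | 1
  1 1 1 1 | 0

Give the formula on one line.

  ~d = 1010101010101010
  ~b = 1111000011110000
  (~b & c) = 0011000000110000
  ~c = 1100110011001100
  (~c | a) = 1100110011111111
  ((~b & c) | (~c | a)) = 1111110011111111
  (~d & ((~b & c) | (~c | a))) = 1010100010101010

(~d & ((~b & c) | (~c | a)))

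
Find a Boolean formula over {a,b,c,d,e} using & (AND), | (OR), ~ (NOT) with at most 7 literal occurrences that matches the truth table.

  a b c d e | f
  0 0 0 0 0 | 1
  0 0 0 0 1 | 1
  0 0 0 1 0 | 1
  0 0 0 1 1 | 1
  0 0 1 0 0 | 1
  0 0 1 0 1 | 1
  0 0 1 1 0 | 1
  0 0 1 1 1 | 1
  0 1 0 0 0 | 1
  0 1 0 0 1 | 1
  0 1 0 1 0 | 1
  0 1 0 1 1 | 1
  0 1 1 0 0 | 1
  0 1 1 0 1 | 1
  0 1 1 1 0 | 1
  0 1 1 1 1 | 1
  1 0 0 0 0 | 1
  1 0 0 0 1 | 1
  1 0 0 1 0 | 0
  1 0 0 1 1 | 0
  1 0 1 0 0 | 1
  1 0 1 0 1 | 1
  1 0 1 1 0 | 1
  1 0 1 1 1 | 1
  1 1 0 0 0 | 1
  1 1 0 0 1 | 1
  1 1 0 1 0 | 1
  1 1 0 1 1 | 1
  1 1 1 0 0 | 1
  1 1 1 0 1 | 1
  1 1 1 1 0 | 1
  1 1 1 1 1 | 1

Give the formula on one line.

  ~a = 11111111111111110000000000000000
  ~e = 10101010101010101010101010101010
  (~a & ~e) = 10101010101010100000000000000000
  ((~a & ~e) | b) = 10101010111111110000000011111111
  (~a | c) = 11111111111111110000111100001111
  (((~a & ~e) | b) | (~a | c)) = 11111111111111110000111111111111
  ~d = 11001100110011001100110011001100
  (~a | ~d) = 11111111111111111100110011001100
  ((((~a & ~e) | b) | (~a | c)) | (~a | ~d)) = 11111111111111111100111111111111

((((~a & ~e) | b) | (~a | c)) | (~a | ~d))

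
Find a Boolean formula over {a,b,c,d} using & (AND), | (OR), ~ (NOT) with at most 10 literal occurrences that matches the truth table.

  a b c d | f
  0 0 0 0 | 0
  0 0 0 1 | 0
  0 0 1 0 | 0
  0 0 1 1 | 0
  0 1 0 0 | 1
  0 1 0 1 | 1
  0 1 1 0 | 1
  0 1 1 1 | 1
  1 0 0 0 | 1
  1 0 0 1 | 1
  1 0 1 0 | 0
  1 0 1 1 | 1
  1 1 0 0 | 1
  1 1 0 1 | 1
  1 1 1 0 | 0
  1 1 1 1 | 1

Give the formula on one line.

(((~c | ~a) & (a | b)) | ((d & c) & a))

  ~c = 1100110011001100
  ~a = 1111111100000000
  (~c | ~a) = 1111111111001100
  (a | b) = 0000111111111111
  ((~c | ~a) & (a | b)) = 0000111111001100
  (d & c) = 0001000100010001
  ((d & c) & a) = 0000000000010001
  (((~c | ~a) & (a | b)) | ((d & c) & a)) = 0000111111011101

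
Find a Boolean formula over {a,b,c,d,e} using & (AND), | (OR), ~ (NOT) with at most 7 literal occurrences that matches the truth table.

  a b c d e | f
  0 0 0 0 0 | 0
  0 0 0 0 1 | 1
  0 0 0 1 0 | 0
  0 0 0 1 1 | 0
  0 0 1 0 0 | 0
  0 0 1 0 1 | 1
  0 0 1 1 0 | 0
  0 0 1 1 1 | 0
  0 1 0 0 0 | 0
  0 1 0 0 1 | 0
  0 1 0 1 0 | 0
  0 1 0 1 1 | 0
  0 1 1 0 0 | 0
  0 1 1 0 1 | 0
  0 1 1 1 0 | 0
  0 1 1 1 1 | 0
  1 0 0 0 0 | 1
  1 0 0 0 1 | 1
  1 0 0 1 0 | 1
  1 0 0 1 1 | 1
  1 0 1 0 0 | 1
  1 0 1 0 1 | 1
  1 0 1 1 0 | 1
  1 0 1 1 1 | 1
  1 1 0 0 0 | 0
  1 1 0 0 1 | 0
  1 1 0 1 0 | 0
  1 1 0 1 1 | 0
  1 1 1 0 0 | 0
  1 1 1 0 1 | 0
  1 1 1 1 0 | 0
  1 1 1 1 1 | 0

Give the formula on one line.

  ~d = 11001100110011001100110011001100
  (~d & e) = 01000100010001000100010001000100
  (a | (~d & e)) = 01000100010001001111111111111111
  ~b = 11111111000000001111111100000000
  ((a | (~d & e)) & ~b) = 01000100000000001111111100000000

((a | (~d & e)) & ~b)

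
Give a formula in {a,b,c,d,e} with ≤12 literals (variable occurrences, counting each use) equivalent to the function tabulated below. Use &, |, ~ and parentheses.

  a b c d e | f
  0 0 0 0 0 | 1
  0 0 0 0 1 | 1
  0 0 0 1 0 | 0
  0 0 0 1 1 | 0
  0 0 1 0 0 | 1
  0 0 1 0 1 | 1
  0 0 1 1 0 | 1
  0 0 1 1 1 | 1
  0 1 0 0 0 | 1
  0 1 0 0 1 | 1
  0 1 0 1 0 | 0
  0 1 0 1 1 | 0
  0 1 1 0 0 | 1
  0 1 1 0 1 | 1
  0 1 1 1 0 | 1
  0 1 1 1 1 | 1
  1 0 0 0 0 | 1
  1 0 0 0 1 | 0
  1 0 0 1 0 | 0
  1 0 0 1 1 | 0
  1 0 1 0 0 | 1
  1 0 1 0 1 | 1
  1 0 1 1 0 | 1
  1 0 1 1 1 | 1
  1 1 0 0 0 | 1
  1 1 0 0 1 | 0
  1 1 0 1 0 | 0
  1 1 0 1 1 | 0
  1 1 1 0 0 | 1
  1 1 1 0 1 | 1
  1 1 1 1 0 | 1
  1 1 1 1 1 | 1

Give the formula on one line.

((((~e | ~c) & ~d) & (~a | ((~d & (~e | ~a)) | ~e))) | c)

  ~e = 10101010101010101010101010101010
  ~c = 11110000111100001111000011110000
  (~e | ~c) = 11111010111110101111101011111010
  ~d = 11001100110011001100110011001100
  ((~e | ~c) & ~d) = 11001000110010001100100011001000
  ~a = 11111111111111110000000000000000
  (~e | ~a) = 11111111111111111010101010101010
  (~d & (~e | ~a)) = 11001100110011001000100010001000
  ((~d & (~e | ~a)) | ~e) = 11101110111011101010101010101010
  (~a | ((~d & (~e | ~a)) | ~e)) = 11111111111111111010101010101010
  (((~e | ~c) & ~d) & (~a | ((~d & (~e | ~a)) | ~e))) = 11001000110010001000100010001000
  ((((~e | ~c) & ~d) & (~a | ((~d & (~e | ~a)) | ~e))) | c) = 11001111110011111000111110001111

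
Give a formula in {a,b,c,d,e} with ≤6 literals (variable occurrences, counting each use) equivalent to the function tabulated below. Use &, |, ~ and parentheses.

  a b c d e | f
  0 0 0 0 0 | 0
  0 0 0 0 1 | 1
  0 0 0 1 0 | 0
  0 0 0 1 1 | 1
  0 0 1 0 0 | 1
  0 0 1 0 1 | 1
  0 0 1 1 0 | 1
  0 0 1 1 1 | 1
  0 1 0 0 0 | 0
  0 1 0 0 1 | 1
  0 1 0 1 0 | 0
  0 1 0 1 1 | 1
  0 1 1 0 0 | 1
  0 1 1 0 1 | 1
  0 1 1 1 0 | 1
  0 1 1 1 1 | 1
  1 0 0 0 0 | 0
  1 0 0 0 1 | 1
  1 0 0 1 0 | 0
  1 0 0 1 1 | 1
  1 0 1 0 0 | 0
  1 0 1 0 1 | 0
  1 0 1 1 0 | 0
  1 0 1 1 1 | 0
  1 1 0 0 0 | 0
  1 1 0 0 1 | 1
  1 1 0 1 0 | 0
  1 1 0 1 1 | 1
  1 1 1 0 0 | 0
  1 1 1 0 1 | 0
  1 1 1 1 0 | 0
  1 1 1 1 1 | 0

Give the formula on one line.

((e | c) & ((~a & c) | ~c))

  (e | c) = 01011111010111110101111101011111
  ~a = 11111111111111110000000000000000
  (~a & c) = 00001111000011110000000000000000
  ~c = 11110000111100001111000011110000
  ((~a & c) | ~c) = 11111111111111111111000011110000
  ((e | c) & ((~a & c) | ~c)) = 01011111010111110101000001010000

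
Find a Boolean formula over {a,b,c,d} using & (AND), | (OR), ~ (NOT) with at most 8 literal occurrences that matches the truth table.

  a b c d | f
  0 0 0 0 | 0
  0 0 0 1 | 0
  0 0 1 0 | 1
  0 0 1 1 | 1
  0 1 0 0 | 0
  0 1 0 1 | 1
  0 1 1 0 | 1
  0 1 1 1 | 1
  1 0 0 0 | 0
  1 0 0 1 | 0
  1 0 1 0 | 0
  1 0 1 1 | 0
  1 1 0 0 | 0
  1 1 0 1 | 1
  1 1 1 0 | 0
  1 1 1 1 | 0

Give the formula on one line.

  ~a = 1111111100000000
  (c & ~a) = 0011001100000000
  ~b = 1111000011110000
  (d | a) = 0101010111111111
  (~b | (d | a)) = 1111010111111111
  ~c = 1100110011001100
  ((~b | (d | a)) & ~c) = 1100010011001100
  (d & b) = 0000010100000101
  (((~b | (d | a)) & ~c) & (d & b)) = 0000010000000100
  ((c & ~a) | (((~b | (d | a)) & ~c) & (d & b))) = 0011011100000100

((c & ~a) | (((~b | (d | a)) & ~c) & (d & b)))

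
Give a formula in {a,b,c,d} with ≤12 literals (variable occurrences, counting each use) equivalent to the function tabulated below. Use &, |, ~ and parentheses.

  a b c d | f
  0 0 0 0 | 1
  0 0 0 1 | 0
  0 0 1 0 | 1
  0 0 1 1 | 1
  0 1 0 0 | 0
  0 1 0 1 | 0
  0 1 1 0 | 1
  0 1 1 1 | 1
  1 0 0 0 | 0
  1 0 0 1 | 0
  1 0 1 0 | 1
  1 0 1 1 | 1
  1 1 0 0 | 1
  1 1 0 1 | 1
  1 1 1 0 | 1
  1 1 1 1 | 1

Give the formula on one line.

  ~d = 1010101010101010
  ~a = 1111111100000000
  (~d & ~a) = 1010101000000000
  ((~d & ~a) | c) = 1011101100110011
  (((~d & ~a) | c) | b) = 1011111100111111
  ~b = 1111000011110000
  (~b | c) = 1111001111110011
  ((((~d & ~a) | c) | b) & (~b | c)) = 1011001100110011
  ~c = 1100110011001100
  (~c & a) = 0000000011001100
  (b & (~c & a)) = 0000000000001100
  (((((~d & ~a) | c) | b) & (~b | c)) | (b & (~c & a))) = 1011001100111111

(((((~d & ~a) | c) | b) & (~b | c)) | (b & (~c & a)))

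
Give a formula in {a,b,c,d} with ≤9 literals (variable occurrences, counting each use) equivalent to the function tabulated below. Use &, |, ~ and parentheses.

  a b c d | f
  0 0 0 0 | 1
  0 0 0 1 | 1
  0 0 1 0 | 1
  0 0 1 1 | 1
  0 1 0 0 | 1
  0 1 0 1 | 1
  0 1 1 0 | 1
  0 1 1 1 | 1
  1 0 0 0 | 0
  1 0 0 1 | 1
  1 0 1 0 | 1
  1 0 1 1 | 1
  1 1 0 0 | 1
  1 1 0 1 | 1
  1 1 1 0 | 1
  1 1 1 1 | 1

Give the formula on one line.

(~a | ((b | c) | (a & (((~b | ~c) & (d & a)) | c))))

  ~a = 1111111100000000
  (b | c) = 0011111100111111
  ~b = 1111000011110000
  ~c = 1100110011001100
  (~b | ~c) = 1111110011111100
  (d & a) = 0000000001010101
  ((~b | ~c) & (d & a)) = 0000000001010100
  (((~b | ~c) & (d & a)) | c) = 0011001101110111
  (a & (((~b | ~c) & (d & a)) | c)) = 0000000001110111
  ((b | c) | (a & (((~b | ~c) & (d & a)) | c))) = 0011111101111111
  (~a | ((b | c) | (a & (((~b | ~c) & (d & a)) | c)))) = 1111111101111111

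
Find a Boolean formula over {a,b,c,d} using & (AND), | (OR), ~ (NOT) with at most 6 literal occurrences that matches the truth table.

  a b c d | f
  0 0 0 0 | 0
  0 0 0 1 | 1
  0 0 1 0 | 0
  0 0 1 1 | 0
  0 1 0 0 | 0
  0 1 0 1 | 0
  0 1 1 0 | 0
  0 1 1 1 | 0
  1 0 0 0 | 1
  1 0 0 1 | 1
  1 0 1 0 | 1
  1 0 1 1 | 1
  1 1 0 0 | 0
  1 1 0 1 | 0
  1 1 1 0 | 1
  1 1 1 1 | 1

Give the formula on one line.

  ~c = 1100110011001100
  (d & ~c) = 0100010001000100
  (a | (d & ~c)) = 0100010011111111
  ~b = 1111000011110000
  (~b | c) = 1111001111110011
  ((a | (d & ~c)) & (~b | c)) = 0100000011110011

((a | (d & ~c)) & (~b | c))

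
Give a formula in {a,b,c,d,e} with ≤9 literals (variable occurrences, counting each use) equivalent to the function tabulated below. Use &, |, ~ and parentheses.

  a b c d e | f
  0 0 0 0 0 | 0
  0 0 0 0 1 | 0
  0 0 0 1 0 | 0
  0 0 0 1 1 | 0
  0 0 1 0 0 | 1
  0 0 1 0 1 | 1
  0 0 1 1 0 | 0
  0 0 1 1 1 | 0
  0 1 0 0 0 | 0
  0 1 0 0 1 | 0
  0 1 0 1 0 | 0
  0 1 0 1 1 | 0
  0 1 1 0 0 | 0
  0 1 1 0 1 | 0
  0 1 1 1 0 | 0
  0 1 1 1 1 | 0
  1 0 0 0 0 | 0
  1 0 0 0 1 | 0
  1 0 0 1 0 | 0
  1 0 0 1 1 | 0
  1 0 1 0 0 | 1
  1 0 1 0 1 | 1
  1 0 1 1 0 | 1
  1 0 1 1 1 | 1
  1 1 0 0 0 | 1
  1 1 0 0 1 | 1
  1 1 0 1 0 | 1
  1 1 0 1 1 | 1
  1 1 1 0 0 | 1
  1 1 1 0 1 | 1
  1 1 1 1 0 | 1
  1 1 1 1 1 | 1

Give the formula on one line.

((a | ~b) & (b | (c & ((c & a) | ~d))))

  ~b = 11111111000000001111111100000000
  (a | ~b) = 11111111000000001111111111111111
  (c & a) = 00000000000000000000111100001111
  ~d = 11001100110011001100110011001100
  ((c & a) | ~d) = 11001100110011001100111111001111
  (c & ((c & a) | ~d)) = 00001100000011000000111100001111
  (b | (c & ((c & a) | ~d))) = 00001100111111110000111111111111
  ((a | ~b) & (b | (c & ((c & a) | ~d)))) = 00001100000000000000111111111111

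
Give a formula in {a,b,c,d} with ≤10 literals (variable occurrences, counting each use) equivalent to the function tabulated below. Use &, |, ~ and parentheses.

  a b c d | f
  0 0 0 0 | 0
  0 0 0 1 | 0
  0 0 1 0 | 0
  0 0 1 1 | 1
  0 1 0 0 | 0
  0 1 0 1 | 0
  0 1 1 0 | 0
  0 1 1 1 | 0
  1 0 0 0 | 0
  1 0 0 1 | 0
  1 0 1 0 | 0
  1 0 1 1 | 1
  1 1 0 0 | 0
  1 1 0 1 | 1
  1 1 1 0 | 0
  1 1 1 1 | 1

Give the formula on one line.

((d & ((~b | ~c) & c)) | ((a & d) & b))

  ~b = 1111000011110000
  ~c = 1100110011001100
  (~b | ~c) = 1111110011111100
  ((~b | ~c) & c) = 0011000000110000
  (d & ((~b | ~c) & c)) = 0001000000010000
  (a & d) = 0000000001010101
  ((a & d) & b) = 0000000000000101
  ((d & ((~b | ~c) & c)) | ((a & d) & b)) = 0001000000010101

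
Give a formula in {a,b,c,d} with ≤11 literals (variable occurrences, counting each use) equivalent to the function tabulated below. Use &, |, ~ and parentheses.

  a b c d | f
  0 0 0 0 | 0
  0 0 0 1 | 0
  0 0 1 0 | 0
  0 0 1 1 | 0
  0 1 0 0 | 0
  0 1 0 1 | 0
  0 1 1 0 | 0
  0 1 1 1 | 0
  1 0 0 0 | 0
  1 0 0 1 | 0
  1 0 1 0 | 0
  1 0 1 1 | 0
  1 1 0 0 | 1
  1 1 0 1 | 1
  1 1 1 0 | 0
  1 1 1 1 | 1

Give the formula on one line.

  ~c = 1100110011001100
  (~c | a) = 1100110011111111
  (d & (~c | a)) = 0100010001010101
  (a & b) = 0000000000001111
  ~d = 1010101010101010
  ((a & b) | ~d) = 1010101010101111
  ((d & (~c | a)) & ((a & b) | ~d)) = 0000000000000101
  (b & a) = 0000000000001111
  ((b & a) & ~c) = 0000000000001100
  (((d & (~c | a)) & ((a & b) | ~d)) | ((b & a) & ~c)) = 0000000000001101

(((d & (~c | a)) & ((a & b) | ~d)) | ((b & a) & ~c))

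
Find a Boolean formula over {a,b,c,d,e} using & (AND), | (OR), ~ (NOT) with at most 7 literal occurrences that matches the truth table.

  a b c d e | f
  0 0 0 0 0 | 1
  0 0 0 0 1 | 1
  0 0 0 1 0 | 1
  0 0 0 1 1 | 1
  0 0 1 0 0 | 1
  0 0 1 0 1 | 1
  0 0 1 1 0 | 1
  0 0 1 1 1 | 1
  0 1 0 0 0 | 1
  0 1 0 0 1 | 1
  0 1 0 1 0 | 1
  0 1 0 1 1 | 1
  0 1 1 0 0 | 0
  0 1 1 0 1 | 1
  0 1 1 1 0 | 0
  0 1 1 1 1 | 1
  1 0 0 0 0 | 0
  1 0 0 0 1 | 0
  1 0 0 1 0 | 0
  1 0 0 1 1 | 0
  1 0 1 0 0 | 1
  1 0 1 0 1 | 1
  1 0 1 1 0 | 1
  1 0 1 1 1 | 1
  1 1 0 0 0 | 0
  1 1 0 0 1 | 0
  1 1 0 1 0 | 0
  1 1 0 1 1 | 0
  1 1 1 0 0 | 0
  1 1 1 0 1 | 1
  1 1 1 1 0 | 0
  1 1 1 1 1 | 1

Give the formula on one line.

  ~a = 11111111111111110000000000000000
  ~c = 11110000111100001111000011110000
  (~a & ~c) = 11110000111100000000000000000000
  ~b = 11111111000000001111111100000000
  (~b & c) = 00001111000000000000111100000000
  ((~b & c) | e) = 01011111010101010101111101010101
  (((~b & c) | e) & c) = 00001111000001010000111100000101
  ((~a & ~c) | (((~b & c) | e) & c)) = 11111111111101010000111100000101

((~a & ~c) | (((~b & c) | e) & c))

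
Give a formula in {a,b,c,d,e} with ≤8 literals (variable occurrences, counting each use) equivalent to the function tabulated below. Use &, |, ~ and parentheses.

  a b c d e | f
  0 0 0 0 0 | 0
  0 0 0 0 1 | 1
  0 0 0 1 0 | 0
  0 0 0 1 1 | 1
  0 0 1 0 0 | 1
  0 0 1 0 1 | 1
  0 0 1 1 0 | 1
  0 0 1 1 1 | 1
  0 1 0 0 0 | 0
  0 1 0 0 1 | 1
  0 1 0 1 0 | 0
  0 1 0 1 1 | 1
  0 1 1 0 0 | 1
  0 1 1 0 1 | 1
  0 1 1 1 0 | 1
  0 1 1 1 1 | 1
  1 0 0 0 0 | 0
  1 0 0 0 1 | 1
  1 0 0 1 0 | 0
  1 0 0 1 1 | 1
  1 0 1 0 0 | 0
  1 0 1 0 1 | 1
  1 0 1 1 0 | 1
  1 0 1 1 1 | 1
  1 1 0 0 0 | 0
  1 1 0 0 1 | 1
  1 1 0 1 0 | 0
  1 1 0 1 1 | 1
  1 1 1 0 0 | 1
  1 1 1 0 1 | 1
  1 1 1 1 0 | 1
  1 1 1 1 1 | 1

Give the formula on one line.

  (c | e) = 01011111010111110101111101011111
  ~a = 11111111111111110000000000000000
  (b | ~a) = 11111111111111110000000011111111
  ((b | ~a) | e) = 11111111111111110101010111111111
  (d | ((b | ~a) | e)) = 11111111111111110111011111111111
  ((c | e) & (d | ((b | ~a) | e))) = 01011111010111110101011101011111

((c | e) & (d | ((b | ~a) | e)))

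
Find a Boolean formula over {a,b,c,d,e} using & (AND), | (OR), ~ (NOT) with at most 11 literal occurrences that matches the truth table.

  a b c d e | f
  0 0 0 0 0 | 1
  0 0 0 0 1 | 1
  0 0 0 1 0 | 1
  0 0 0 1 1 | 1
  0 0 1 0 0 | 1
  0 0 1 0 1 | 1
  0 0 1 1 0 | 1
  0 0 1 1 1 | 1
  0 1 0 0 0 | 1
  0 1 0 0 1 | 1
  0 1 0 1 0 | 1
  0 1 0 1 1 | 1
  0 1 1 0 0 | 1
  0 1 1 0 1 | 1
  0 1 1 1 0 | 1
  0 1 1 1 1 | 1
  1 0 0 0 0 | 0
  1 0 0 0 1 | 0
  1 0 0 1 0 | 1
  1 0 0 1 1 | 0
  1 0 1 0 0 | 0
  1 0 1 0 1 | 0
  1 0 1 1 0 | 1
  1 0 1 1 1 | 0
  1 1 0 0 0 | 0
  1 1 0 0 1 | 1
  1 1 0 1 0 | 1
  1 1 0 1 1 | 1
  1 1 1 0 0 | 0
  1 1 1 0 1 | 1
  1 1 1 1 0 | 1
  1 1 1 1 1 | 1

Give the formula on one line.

(~a | (((((~d & e) | d) & a) | (~b & d)) & (~e | b)))

  ~a = 11111111111111110000000000000000
  ~d = 11001100110011001100110011001100
  (~d & e) = 01000100010001000100010001000100
  ((~d & e) | d) = 01110111011101110111011101110111
  (((~d & e) | d) & a) = 00000000000000000111011101110111
  ~b = 11111111000000001111111100000000
  (~b & d) = 00110011000000000011001100000000
  ((((~d & e) | d) & a) | (~b & d)) = 00110011000000000111011101110111
  ~e = 10101010101010101010101010101010
  (~e | b) = 10101010111111111010101011111111
  (((((~d & e) | d) & a) | (~b & d)) & (~e | b)) = 00100010000000000010001001110111
  (~a | (((((~d & e) | d) & a) | (~b & d)) & (~e | b))) = 11111111111111110010001001110111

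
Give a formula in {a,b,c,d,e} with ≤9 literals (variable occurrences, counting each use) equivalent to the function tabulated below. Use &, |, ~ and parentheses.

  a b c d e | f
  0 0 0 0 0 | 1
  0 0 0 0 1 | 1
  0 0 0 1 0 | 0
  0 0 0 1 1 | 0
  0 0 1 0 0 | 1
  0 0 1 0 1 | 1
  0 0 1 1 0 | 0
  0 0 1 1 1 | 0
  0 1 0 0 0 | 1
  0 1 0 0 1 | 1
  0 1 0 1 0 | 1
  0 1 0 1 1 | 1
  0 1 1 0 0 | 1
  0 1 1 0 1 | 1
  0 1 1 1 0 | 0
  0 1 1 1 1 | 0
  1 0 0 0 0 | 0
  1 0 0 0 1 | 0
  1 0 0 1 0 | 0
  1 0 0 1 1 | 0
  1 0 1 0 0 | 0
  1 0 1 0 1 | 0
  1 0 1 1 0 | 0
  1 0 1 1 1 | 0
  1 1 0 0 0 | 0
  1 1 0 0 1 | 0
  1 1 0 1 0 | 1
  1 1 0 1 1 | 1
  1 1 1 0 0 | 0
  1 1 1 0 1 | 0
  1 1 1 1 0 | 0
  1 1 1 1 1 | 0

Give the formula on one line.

  ~d = 11001100110011001100110011001100
  (b | ~d) = 11001100111111111100110011111111
  ~c = 11110000111100001111000011110000
  ((b | ~d) & ~c) = 11000000111100001100000011110000
  (((b | ~d) & ~c) | ~d) = 11001100111111001100110011111100
  ~a = 11111111111111110000000000000000
  (~a | d) = 11111111111111110011001100110011
  ((((b | ~d) & ~c) | ~d) & (~a | d)) = 11001100111111000000000000110000

((((b | ~d) & ~c) | ~d) & (~a | d))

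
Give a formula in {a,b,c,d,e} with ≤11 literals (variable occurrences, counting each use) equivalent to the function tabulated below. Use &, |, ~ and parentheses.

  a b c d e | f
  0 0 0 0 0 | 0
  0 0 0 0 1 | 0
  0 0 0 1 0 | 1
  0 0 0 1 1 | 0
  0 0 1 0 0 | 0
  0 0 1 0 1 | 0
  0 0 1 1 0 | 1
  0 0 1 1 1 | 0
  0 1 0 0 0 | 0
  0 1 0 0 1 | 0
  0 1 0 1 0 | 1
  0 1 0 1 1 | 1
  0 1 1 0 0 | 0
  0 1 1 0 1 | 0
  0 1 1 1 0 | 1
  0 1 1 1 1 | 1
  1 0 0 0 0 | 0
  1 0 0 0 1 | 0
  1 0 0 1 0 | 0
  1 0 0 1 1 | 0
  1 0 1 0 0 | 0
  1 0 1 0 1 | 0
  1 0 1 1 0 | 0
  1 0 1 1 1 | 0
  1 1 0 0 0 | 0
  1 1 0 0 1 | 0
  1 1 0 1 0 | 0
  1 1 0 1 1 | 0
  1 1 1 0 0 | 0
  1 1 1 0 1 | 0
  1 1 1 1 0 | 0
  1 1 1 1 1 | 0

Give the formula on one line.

((((b & d) | (~d & a)) & ~a) | (d & (~e & ~a)))

  (b & d) = 00000000001100110000000000110011
  ~d = 11001100110011001100110011001100
  (~d & a) = 00000000000000001100110011001100
  ((b & d) | (~d & a)) = 00000000001100111100110011111111
  ~a = 11111111111111110000000000000000
  (((b & d) | (~d & a)) & ~a) = 00000000001100110000000000000000
  ~e = 10101010101010101010101010101010
  (~e & ~a) = 10101010101010100000000000000000
  (d & (~e & ~a)) = 00100010001000100000000000000000
  ((((b & d) | (~d & a)) & ~a) | (d & (~e & ~a))) = 00100010001100110000000000000000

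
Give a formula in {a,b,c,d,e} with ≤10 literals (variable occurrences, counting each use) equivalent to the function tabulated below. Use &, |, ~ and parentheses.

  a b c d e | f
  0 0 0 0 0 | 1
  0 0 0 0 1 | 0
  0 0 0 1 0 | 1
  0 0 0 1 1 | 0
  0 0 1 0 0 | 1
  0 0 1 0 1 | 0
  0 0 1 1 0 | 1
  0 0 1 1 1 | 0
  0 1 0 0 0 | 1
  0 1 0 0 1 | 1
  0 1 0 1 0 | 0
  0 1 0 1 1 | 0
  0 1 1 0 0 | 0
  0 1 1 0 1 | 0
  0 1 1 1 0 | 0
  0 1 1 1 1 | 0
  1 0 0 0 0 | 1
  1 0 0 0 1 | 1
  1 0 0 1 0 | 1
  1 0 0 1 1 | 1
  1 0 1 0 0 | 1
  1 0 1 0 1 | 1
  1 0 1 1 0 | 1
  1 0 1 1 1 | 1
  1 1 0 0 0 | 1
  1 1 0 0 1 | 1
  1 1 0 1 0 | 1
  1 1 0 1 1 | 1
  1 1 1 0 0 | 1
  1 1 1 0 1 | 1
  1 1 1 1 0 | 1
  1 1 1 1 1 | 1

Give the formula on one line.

  ~d = 11001100110011001100110011001100
  ~c = 11110000111100001111000011110000
  (~d & ~c) = 11000000110000001100000011000000
  ((~d & ~c) | a) = 11000000110000001111111111111111
  (~d & b) = 00000000110011000000000011001100
  (((~d & ~c) | a) & (~d & b)) = 00000000110000000000000011001100
  ~b = 11111111000000001111111100000000
  ~e = 10101010101010101010101010101010
  (~b & ~e) = 10101010000000001010101000000000
  ((~b & ~e) | a) = 10101010000000001111111111111111
  ((((~d & ~c) | a) & (~d & b)) | ((~b & ~e) | a)) = 10101010110000001111111111111111

((((~d & ~c) | a) & (~d & b)) | ((~b & ~e) | a))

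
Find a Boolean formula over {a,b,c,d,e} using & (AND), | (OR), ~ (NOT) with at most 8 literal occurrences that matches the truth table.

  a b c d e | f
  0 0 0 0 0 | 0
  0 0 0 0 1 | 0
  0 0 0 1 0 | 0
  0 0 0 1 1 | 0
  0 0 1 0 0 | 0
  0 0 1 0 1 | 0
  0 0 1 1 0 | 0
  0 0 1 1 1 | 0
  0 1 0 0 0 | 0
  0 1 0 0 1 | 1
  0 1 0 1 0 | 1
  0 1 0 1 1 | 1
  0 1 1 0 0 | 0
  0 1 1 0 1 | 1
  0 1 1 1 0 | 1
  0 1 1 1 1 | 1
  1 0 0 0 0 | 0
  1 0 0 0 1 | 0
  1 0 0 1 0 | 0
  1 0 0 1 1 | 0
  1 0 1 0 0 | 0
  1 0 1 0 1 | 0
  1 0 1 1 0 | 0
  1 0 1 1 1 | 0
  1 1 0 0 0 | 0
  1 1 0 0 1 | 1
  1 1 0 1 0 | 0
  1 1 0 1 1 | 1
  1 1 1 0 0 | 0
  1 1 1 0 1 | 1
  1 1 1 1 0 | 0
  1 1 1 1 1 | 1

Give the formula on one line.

  ~a = 11111111111111110000000000000000
  (d & ~a) = 00110011001100110000000000000000
  ((d & ~a) | e) = 01110111011101110101010101010101
  ~b = 11111111000000001111111100000000
  (((d & ~a) | e) | ~b) = 11111111011101111111111101010101
  ((((d & ~a) | e) | ~b) & b) = 00000000011101110000000001010101

((((d & ~a) | e) | ~b) & b)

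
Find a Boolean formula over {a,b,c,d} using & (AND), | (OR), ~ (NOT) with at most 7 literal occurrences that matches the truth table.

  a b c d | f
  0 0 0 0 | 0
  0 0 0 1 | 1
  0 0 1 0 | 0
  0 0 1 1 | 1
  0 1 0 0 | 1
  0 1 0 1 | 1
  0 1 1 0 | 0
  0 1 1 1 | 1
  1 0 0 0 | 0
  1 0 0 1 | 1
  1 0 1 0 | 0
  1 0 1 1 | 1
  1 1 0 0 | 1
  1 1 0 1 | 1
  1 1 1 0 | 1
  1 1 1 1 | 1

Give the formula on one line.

((d | (a | ~c)) & (b | d))

  ~c = 1100110011001100
  (a | ~c) = 1100110011111111
  (d | (a | ~c)) = 1101110111111111
  (b | d) = 0101111101011111
  ((d | (a | ~c)) & (b | d)) = 0101110101011111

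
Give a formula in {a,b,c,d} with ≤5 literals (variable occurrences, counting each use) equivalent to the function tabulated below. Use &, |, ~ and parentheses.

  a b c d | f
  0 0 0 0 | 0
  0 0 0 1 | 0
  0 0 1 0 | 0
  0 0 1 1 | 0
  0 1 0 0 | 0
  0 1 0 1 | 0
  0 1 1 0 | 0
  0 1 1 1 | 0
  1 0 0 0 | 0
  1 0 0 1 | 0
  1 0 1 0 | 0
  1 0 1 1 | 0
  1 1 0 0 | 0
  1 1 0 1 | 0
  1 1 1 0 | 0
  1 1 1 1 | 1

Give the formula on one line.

  (c & d) = 0001000100010001
  (b & (c & d)) = 0000000100000001
  (a & (b & (c & d))) = 0000000000000001

(a & (b & (c & d)))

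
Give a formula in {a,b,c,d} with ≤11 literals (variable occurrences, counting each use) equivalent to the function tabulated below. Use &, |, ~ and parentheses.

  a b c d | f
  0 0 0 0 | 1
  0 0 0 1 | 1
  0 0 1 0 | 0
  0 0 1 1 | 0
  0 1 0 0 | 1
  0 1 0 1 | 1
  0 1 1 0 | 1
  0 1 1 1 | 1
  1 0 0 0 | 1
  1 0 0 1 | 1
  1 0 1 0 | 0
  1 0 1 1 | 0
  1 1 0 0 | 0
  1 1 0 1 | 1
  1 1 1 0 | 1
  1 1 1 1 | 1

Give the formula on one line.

  (c | d) = 0111011101110111
  ~a = 1111111100000000
  ~b = 1111000011110000
  (~b & d) = 0101000001010000
  (a & (~b & d)) = 0000000001010000
  (~a | (a & (~b & d))) = 1111111101010000
  ((~a | (a & (~b & d))) | ~b) = 1111111111110000
  ((c | d) | ((~a | (a & (~b & d))) | ~b)) = 1111111111110111
  ~c = 1100110011001100
  (b | ~c) = 1100111111001111
  (((c | d) | ((~a | (a & (~b & d))) | ~b)) & (b | ~c)) = 1100111111000111

(((c | d) | ((~a | (a & (~b & d))) | ~b)) & (b | ~c))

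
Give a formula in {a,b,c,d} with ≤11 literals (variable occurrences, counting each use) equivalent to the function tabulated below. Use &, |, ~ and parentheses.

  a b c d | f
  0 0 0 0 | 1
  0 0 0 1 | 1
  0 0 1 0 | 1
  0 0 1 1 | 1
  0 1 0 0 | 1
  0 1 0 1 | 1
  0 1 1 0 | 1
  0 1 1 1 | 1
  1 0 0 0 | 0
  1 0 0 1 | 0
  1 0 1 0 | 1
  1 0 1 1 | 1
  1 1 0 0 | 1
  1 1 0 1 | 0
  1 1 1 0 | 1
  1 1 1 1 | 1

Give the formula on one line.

(((~d | (b & c)) & ((b | c) | (~c & ~a))) | (c | ~a))

  ~d = 1010101010101010
  (b & c) = 0000001100000011
  (~d | (b & c)) = 1010101110101011
  (b | c) = 0011111100111111
  ~c = 1100110011001100
  ~a = 1111111100000000
  (~c & ~a) = 1100110000000000
  ((b | c) | (~c & ~a)) = 1111111100111111
  ((~d | (b & c)) & ((b | c) | (~c & ~a))) = 1010101100101011
  (c | ~a) = 1111111100110011
  (((~d | (b & c)) & ((b | c) | (~c & ~a))) | (c | ~a)) = 1111111100111011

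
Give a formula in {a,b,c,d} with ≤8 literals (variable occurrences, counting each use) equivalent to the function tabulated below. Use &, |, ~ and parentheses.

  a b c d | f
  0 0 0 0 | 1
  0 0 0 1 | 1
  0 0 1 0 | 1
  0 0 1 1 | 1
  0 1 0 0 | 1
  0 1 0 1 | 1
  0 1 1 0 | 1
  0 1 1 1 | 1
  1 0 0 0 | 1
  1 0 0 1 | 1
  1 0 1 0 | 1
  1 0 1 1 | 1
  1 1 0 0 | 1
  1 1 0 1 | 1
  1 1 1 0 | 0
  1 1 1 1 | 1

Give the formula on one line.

((b & (~c | (~b | d))) | ((~a | ~b) | d))

  ~c = 1100110011001100
  ~b = 1111000011110000
  (~b | d) = 1111010111110101
  (~c | (~b | d)) = 1111110111111101
  (b & (~c | (~b | d))) = 0000110100001101
  ~a = 1111111100000000
  (~a | ~b) = 1111111111110000
  ((~a | ~b) | d) = 1111111111110101
  ((b & (~c | (~b | d))) | ((~a | ~b) | d)) = 1111111111111101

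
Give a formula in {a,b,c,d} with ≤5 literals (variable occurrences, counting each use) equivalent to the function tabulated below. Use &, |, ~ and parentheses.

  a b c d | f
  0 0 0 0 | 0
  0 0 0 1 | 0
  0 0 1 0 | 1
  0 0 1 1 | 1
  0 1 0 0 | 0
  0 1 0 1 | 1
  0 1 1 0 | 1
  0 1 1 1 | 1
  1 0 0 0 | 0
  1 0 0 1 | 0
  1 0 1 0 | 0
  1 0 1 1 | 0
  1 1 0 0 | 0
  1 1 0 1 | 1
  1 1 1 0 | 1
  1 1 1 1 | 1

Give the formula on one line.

  ~a = 1111111100000000
  (~a & c) = 0011001100000000
  (c | d) = 0111011101110111
  (b & (c | d)) = 0000011100000111
  ((~a & c) | (b & (c | d))) = 0011011100000111

((~a & c) | (b & (c | d)))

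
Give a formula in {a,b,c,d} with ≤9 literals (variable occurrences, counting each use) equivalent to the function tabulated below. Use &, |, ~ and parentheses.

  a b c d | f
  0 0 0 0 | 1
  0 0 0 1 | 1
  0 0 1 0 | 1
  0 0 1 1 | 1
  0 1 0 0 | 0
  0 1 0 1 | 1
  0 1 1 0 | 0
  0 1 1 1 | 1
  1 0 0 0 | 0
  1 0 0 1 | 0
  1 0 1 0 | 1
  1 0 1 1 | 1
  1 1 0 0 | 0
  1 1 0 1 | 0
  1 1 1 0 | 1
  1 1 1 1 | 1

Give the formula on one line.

  ~b = 1111000011110000
  (~b | d) = 1111010111110101
  ~a = 1111111100000000
  ((~b | d) & ~a) = 1111010100000000
  ~c = 1100110011001100
  ~d = 1010101010101010
  (~c & ~d) = 1000100010001000
  ((~c & ~d) | a) = 1000100011111111
  (c & ((~c & ~d) | a)) = 0000000000110011
  (((~b | d) & ~a) | (c & ((~c & ~d) | a))) = 1111010100110011

(((~b | d) & ~a) | (c & ((~c & ~d) | a)))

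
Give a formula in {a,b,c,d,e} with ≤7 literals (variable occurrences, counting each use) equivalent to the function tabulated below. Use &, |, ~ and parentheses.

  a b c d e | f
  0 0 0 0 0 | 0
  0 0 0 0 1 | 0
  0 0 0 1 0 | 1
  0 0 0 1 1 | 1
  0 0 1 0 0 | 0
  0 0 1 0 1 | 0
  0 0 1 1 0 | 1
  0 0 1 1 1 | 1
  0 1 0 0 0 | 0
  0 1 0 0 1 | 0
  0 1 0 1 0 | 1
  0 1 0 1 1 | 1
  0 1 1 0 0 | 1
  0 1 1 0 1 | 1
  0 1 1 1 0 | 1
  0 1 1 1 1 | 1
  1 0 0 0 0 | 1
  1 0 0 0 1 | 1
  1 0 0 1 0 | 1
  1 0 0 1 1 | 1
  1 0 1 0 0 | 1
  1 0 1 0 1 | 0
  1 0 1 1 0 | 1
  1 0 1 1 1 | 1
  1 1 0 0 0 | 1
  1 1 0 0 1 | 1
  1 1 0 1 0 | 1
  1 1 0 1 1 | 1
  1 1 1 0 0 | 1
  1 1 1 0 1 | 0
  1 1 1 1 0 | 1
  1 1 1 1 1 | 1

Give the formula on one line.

((d | (a & (~c | ~e))) | ((b & c) & ~a))

  ~c = 11110000111100001111000011110000
  ~e = 10101010101010101010101010101010
  (~c | ~e) = 11111010111110101111101011111010
  (a & (~c | ~e)) = 00000000000000001111101011111010
  (d | (a & (~c | ~e))) = 00110011001100111111101111111011
  (b & c) = 00000000000011110000000000001111
  ~a = 11111111111111110000000000000000
  ((b & c) & ~a) = 00000000000011110000000000000000
  ((d | (a & (~c | ~e))) | ((b & c) & ~a)) = 00110011001111111111101111111011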